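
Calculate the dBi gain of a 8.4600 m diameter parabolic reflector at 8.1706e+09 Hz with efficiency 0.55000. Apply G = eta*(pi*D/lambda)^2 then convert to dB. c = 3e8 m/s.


lambda = c / f = 3.0000e+08 / 8.1706e+09 = 0.03671701 m
G_linear = 0.55000 * (pi * 8.4600 / 0.03671701)^2 = 288183.1
G_dBi = 10 * log10(288183.1) = 54.60 dBi

54.60 dBi


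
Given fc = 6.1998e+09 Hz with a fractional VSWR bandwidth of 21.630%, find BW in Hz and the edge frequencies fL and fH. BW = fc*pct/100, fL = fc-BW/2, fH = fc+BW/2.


BW = 6.1998e+09 * 21.630/100 = 1.341017e+09 Hz
fL = 6.1998e+09 - 1.341017e+09/2 = 5.529e+09 Hz
fH = 6.1998e+09 + 1.341017e+09/2 = 6.870e+09 Hz

BW=1.341e+09 Hz, fL=5.529e+09 Hz, fH=6.870e+09 Hz


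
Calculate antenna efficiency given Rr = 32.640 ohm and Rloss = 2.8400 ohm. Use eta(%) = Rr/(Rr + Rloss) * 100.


eta = 32.640 / (32.640 + 2.8400) * 100 = 92.00%

92.00%


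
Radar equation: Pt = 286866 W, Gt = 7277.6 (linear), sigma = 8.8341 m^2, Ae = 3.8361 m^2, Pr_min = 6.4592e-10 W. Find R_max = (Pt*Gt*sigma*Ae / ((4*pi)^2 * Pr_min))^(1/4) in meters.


R^4 = 286866*7277.6*8.8341*3.8361 / ((4*pi)^2 * 6.4592e-10) = 6.936191e+17
R_max = 6.936191e+17^0.25 = 28859 m

28859 m


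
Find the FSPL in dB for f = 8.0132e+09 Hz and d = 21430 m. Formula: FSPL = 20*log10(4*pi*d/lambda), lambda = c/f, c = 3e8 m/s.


lambda = c / f = 3.0000e+08 / 8.0132e+09 = 0.03743823 m
FSPL = 20 * log10(4*pi*21430/0.03743823) = 137.1 dB

137.1 dB


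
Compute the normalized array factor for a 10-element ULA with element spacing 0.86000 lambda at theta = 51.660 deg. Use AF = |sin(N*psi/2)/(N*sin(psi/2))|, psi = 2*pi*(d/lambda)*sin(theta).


psi = 2*pi*0.86000*sin(51.660 deg) = 4.238231 rad
AF = |sin(10*4.238231/2) / (10*sin(4.238231/2))| = 0.08406

0.08406


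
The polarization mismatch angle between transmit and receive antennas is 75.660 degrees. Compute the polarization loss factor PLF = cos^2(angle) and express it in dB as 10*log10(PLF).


PLF_linear = cos^2(75.660 deg) = 0.06134313
PLF_dB = 10 * log10(0.06134313) = -12.12 dB

-12.12 dB


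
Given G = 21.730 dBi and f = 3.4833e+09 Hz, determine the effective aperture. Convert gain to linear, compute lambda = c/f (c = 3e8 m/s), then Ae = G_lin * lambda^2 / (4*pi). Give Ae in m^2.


lambda = c / f = 3.0000e+08 / 3.4833e+09 = 0.08612523 m
G_linear = 10^(21.730/10) = 148.9361
Ae = G_linear * lambda^2 / (4*pi) = 148.9361 * 0.08612523^2 / (4*pi) = 0.08791 m^2

0.08791 m^2


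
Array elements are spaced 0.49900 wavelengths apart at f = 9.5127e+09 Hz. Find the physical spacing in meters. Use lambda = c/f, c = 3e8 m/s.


lambda = c / f = 3.0000e+08 / 9.5127e+09 = 0.03153679 m
d = 0.49900 * 0.03153679 = 0.01574 m

0.01574 m


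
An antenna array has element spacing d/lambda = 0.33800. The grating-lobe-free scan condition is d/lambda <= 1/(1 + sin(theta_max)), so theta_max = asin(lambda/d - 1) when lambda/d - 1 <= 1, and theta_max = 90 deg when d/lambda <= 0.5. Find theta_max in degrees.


lambda/d - 1 = 1/0.33800 - 1 = 1.958580 >= 1
d/lambda <= 0.5, so the array can scan to endfire without grating lobes: theta_max = 90 deg

90 deg


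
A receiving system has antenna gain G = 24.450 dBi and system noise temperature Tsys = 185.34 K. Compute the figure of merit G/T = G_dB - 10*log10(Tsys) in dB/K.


G/T = 24.450 - 10*log10(185.34) = 24.450 - 22.67969 = 1.770 dB/K

1.770 dB/K


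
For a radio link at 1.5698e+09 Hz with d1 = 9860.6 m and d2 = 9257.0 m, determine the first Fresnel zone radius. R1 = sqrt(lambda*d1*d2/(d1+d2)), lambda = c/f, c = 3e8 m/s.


lambda = c / f = 3.0000e+08 / 1.5698e+09 = 0.1911071 m
R1 = sqrt(0.1911071 * 9860.6 * 9257.0 / (9860.6 + 9257.0)) = 30.21 m

30.21 m


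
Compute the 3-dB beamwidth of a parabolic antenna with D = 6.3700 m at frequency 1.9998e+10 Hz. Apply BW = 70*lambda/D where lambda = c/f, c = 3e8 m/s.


lambda = c / f = 3.0000e+08 / 1.9998e+10 = 0.01500150 m
BW = 70 * 0.01500150 / 6.3700 = 0.1649 deg

0.1649 deg


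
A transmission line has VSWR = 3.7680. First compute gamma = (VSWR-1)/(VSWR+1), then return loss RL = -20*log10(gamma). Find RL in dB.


gamma = (3.7680 - 1) / (3.7680 + 1) = 0.5805369
RL = -20 * log10(0.5805369) = 4.723 dB

4.723 dB


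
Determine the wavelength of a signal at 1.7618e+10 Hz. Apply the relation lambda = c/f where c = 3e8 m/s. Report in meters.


lambda = c / f = 3.0000e+08 / 1.7618e+10 = 0.01703 m

0.01703 m


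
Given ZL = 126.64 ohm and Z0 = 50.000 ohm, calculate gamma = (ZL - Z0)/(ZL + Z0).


gamma = (126.64 - 50.000) / (126.64 + 50.000) = 0.4339

0.4339


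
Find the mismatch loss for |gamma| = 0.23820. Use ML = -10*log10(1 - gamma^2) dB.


ML = -10 * log10(1 - 0.23820^2) = -10 * log10(0.94326076) = 0.2537 dB

0.2537 dB


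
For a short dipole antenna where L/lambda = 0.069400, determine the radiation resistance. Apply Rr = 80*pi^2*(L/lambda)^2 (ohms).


Rr = 80 * pi^2 * (0.069400)^2 = 80 * 9.869604 * 4.816360e-03 = 3.803 ohm

3.803 ohm


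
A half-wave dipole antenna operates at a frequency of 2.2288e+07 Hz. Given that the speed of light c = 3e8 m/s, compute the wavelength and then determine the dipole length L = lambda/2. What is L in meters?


lambda = c / f = 3.0000e+08 / 2.2288e+07 = 13.46016 m
L = lambda / 2 = 13.46016 / 2 = 6.730 m

6.730 m


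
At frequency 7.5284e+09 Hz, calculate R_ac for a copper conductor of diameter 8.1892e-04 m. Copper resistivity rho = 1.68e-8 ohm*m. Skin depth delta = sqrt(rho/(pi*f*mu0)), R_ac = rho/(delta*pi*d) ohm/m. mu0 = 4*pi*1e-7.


delta = sqrt(1.68e-8 / (pi * 7.5284e+09 * 4*pi*1e-7)) = 7.518365e-07 m
R_ac = 1.68e-8 / (7.518365e-07 * pi * 8.1892e-04) = 8.685 ohm/m

8.685 ohm/m


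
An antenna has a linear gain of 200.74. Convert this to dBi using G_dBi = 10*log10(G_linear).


G_dBi = 10 * log10(200.74) = 23.03 dBi

23.03 dBi


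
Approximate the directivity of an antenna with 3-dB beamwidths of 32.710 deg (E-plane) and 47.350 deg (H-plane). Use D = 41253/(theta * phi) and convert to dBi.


D_linear = 41253 / (32.710 * 47.350) = 26.63514
D_dBi = 10 * log10(26.63514) = 14.25 dBi

14.25 dBi


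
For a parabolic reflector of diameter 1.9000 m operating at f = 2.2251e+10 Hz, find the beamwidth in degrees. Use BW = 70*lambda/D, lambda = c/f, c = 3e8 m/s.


lambda = c / f = 3.0000e+08 / 2.2251e+10 = 0.01348254 m
BW = 70 * 0.01348254 / 1.9000 = 0.4967 deg

0.4967 deg


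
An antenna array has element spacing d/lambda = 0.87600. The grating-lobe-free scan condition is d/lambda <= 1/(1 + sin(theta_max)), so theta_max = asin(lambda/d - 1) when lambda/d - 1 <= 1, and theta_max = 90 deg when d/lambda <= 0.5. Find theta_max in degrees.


lambda/d - 1 = 1/0.87600 - 1 = 0.1415525
theta_max = asin(0.1415525) = 8.138 deg

8.138 deg


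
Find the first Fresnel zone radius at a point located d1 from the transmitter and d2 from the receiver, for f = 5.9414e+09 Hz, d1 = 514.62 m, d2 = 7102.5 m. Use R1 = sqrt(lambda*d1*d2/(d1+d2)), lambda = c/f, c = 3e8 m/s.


lambda = c / f = 3.0000e+08 / 5.9414e+09 = 0.05049315 m
R1 = sqrt(0.05049315 * 514.62 * 7102.5 / (514.62 + 7102.5)) = 4.922 m

4.922 m


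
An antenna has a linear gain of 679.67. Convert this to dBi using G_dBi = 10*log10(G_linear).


G_dBi = 10 * log10(679.67) = 28.32 dBi

28.32 dBi


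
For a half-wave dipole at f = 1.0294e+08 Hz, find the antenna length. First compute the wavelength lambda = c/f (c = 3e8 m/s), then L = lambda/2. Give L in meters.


lambda = c / f = 3.0000e+08 / 1.0294e+08 = 2.914319 m
L = lambda / 2 = 2.914319 / 2 = 1.457 m

1.457 m


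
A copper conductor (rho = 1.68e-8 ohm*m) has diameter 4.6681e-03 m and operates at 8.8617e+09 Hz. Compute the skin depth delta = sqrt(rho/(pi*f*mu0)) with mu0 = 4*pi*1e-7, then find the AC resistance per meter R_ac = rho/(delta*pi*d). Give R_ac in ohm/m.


delta = sqrt(1.68e-8 / (pi * 8.8617e+09 * 4*pi*1e-7)) = 6.929729e-07 m
R_ac = 1.68e-8 / (6.929729e-07 * pi * 4.6681e-03) = 1.653 ohm/m

1.653 ohm/m


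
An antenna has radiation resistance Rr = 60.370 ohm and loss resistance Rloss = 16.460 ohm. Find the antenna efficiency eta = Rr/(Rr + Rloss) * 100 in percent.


eta = 60.370 / (60.370 + 16.460) * 100 = 78.58%

78.58%


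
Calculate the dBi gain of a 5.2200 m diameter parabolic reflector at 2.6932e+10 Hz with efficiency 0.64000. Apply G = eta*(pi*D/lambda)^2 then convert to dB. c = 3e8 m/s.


lambda = c / f = 3.0000e+08 / 2.6932e+10 = 0.01113917 m
G_linear = 0.64000 * (pi * 5.2200 / 0.01113917)^2 = 1.387123e+06
G_dBi = 10 * log10(1.387123e+06) = 61.42 dBi

61.42 dBi


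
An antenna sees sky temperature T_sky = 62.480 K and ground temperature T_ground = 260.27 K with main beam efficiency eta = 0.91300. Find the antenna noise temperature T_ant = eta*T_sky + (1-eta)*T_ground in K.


T_ant = 0.91300 * 62.480 + (1 - 0.91300) * 260.27 = 79.69 K

79.69 K


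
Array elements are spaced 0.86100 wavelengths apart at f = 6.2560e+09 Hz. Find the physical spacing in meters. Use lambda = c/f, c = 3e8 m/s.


lambda = c / f = 3.0000e+08 / 6.2560e+09 = 0.04795396 m
d = 0.86100 * 0.04795396 = 0.04129 m

0.04129 m


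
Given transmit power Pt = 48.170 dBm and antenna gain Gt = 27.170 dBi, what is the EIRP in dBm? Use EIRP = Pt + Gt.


EIRP = Pt + Gt = 48.170 + 27.170 = 75.34 dBm

75.34 dBm


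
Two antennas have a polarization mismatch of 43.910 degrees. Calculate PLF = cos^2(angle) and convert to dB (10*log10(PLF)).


PLF_linear = cos^2(43.910 deg) = 0.5190195
PLF_dB = 10 * log10(0.5190195) = -2.848 dB

-2.848 dB


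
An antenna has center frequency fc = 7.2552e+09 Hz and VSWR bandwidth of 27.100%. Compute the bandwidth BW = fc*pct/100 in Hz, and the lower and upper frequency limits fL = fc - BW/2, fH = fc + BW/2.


BW = 7.2552e+09 * 27.100/100 = 1.966159e+09 Hz
fL = 7.2552e+09 - 1.966159e+09/2 = 6.272e+09 Hz
fH = 7.2552e+09 + 1.966159e+09/2 = 8.238e+09 Hz

BW=1.966e+09 Hz, fL=6.272e+09 Hz, fH=8.238e+09 Hz


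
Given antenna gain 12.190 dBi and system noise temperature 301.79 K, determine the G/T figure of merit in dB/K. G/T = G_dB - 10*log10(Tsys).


G/T = 12.190 - 10*log10(301.79) = 12.190 - 24.79705 = -12.61 dB/K

-12.61 dB/K


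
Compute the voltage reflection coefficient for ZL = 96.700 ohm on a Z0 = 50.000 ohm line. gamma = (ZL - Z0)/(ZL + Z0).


gamma = (96.700 - 50.000) / (96.700 + 50.000) = 0.3183

0.3183


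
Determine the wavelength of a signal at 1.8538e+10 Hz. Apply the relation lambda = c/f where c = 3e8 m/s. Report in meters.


lambda = c / f = 3.0000e+08 / 1.8538e+10 = 0.01618 m

0.01618 m


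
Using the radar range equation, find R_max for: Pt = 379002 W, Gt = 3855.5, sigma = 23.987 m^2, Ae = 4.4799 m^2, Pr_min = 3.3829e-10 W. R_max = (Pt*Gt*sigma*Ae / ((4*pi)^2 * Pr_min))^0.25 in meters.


R^4 = 379002*3855.5*23.987*4.4799 / ((4*pi)^2 * 3.3829e-10) = 2.939392e+18
R_max = 2.939392e+18^0.25 = 41406 m

41406 m


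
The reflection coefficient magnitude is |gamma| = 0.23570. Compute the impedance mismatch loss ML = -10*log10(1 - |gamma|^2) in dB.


ML = -10 * log10(1 - 0.23570^2) = -10 * log10(0.94444551) = 0.2482 dB

0.2482 dB


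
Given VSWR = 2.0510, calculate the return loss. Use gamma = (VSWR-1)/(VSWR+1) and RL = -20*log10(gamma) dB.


gamma = (2.0510 - 1) / (2.0510 + 1) = 0.3444772
RL = -20 * log10(0.3444772) = 9.257 dB

9.257 dB


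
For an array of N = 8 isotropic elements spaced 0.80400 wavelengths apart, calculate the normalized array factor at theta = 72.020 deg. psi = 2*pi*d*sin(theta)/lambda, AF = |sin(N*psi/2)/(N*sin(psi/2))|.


psi = 2*pi*0.80400*sin(72.020 deg) = 4.804979 rad
AF = |sin(8*4.804979/2) / (8*sin(4.804979/2))| = 0.06716

0.06716


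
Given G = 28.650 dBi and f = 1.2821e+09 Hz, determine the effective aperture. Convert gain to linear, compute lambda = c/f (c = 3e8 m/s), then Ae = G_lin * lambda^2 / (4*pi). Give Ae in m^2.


lambda = c / f = 3.0000e+08 / 1.2821e+09 = 0.2339911 m
G_linear = 10^(28.650/10) = 732.8245
Ae = G_linear * lambda^2 / (4*pi) = 732.8245 * 0.2339911^2 / (4*pi) = 3.193 m^2

3.193 m^2


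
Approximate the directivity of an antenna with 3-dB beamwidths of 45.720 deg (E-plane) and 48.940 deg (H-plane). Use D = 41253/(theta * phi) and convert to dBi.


D_linear = 41253 / (45.720 * 48.940) = 18.43679
D_dBi = 10 * log10(18.43679) = 12.66 dBi

12.66 dBi


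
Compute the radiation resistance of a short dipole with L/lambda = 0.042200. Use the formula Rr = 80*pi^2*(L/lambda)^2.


Rr = 80 * pi^2 * (0.042200)^2 = 80 * 9.869604 * 1.780840e-03 = 1.406 ohm

1.406 ohm


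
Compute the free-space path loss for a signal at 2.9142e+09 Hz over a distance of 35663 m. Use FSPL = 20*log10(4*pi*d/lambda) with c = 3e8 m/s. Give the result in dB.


lambda = c / f = 3.0000e+08 / 2.9142e+09 = 0.1029442 m
FSPL = 20 * log10(4*pi*35663/0.1029442) = 132.8 dB

132.8 dB


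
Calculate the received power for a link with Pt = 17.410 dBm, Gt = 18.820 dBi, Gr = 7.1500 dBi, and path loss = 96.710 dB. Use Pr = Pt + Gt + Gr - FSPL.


Pr = 17.410 + 18.820 + 7.1500 - 96.710 = -53.33 dBm

-53.33 dBm


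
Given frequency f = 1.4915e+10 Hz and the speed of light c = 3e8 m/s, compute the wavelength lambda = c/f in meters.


lambda = c / f = 3.0000e+08 / 1.4915e+10 = 0.02011 m

0.02011 m


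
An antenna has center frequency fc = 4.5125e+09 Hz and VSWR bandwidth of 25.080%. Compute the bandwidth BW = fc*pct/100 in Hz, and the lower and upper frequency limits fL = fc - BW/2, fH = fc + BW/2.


BW = 4.5125e+09 * 25.080/100 = 1.131735e+09 Hz
fL = 4.5125e+09 - 1.131735e+09/2 = 3.947e+09 Hz
fH = 4.5125e+09 + 1.131735e+09/2 = 5.078e+09 Hz

BW=1.132e+09 Hz, fL=3.947e+09 Hz, fH=5.078e+09 Hz


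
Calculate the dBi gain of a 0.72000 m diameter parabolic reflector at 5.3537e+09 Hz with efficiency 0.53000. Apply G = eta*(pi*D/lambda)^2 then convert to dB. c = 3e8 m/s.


lambda = c / f = 3.0000e+08 / 5.3537e+09 = 0.05603601 m
G_linear = 0.53000 * (pi * 0.72000 / 0.05603601)^2 = 863.5872
G_dBi = 10 * log10(863.5872) = 29.36 dBi

29.36 dBi


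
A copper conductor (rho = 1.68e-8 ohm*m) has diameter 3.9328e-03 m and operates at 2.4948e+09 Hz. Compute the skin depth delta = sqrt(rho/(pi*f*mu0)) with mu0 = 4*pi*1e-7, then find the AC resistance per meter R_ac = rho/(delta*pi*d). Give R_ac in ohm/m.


delta = sqrt(1.68e-8 / (pi * 2.4948e+09 * 4*pi*1e-7)) = 1.306041e-06 m
R_ac = 1.68e-8 / (1.306041e-06 * pi * 3.9328e-03) = 1.041 ohm/m

1.041 ohm/m


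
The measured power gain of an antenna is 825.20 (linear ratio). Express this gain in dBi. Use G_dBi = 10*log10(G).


G_dBi = 10 * log10(825.20) = 29.17 dBi

29.17 dBi


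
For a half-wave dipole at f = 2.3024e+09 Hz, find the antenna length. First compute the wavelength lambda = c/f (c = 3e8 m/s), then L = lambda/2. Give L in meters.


lambda = c / f = 3.0000e+08 / 2.3024e+09 = 0.1302988 m
L = lambda / 2 = 0.1302988 / 2 = 0.06515 m

0.06515 m


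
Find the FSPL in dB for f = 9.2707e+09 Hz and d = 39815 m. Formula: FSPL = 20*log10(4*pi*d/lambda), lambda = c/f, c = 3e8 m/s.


lambda = c / f = 3.0000e+08 / 9.2707e+09 = 0.03236002 m
FSPL = 20 * log10(4*pi*39815/0.03236002) = 143.8 dB

143.8 dB


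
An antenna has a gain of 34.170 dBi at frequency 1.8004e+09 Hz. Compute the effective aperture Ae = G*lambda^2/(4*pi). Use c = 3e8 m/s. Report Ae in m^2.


lambda = c / f = 3.0000e+08 / 1.8004e+09 = 0.1666296 m
G_linear = 10^(34.170/10) = 2612.161
Ae = G_linear * lambda^2 / (4*pi) = 2612.161 * 0.1666296^2 / (4*pi) = 5.772 m^2

5.772 m^2


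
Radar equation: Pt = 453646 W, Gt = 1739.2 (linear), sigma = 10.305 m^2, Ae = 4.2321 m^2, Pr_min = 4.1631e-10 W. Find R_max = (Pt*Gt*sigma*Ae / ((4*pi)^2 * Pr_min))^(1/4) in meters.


R^4 = 453646*1739.2*10.305*4.2321 / ((4*pi)^2 * 4.1631e-10) = 5.234003e+17
R_max = 5.234003e+17^0.25 = 26897 m

26897 m


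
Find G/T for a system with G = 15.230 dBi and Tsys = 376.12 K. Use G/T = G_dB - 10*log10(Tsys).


G/T = 15.230 - 10*log10(376.12) = 15.230 - 25.75326 = -10.52 dB/K

-10.52 dB/K


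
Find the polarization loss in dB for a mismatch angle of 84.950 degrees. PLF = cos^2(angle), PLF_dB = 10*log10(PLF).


PLF_linear = cos^2(84.950 deg) = 7.748410e-03
PLF_dB = 10 * log10(7.748410e-03) = -21.11 dB

-21.11 dB


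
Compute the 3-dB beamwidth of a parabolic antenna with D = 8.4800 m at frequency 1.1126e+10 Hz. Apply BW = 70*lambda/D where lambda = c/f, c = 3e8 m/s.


lambda = c / f = 3.0000e+08 / 1.1126e+10 = 0.02696387 m
BW = 70 * 0.02696387 / 8.4800 = 0.2226 deg

0.2226 deg


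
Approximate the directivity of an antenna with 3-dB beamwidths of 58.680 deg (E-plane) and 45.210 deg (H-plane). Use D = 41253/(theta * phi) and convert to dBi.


D_linear = 41253 / (58.680 * 45.210) = 15.55002
D_dBi = 10 * log10(15.55002) = 11.92 dBi

11.92 dBi


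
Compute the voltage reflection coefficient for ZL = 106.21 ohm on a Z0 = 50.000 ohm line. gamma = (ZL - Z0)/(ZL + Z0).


gamma = (106.21 - 50.000) / (106.21 + 50.000) = 0.3598

0.3598


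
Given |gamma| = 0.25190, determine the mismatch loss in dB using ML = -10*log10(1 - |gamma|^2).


ML = -10 * log10(1 - 0.25190^2) = -10 * log10(0.93654639) = 0.2847 dB

0.2847 dB


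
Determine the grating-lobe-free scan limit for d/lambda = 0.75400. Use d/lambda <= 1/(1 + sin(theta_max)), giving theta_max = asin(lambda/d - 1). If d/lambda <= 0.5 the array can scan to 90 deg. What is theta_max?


lambda/d - 1 = 1/0.75400 - 1 = 0.3262599
theta_max = asin(0.3262599) = 19.04 deg

19.04 deg


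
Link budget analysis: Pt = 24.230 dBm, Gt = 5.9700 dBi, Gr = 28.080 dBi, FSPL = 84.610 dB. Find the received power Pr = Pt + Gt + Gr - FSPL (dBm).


Pr = 24.230 + 5.9700 + 28.080 - 84.610 = -26.33 dBm

-26.33 dBm


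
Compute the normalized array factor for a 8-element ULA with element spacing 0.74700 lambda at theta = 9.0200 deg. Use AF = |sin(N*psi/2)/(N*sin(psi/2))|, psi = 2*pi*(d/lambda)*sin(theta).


psi = 2*pi*0.74700*sin(9.0200 deg) = 0.7358495 rad
AF = |sin(8*0.7358495/2) / (8*sin(0.7358495/2))| = 0.06843

0.06843


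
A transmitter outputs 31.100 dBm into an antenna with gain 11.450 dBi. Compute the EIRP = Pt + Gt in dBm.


EIRP = Pt + Gt = 31.100 + 11.450 = 42.55 dBm

42.55 dBm


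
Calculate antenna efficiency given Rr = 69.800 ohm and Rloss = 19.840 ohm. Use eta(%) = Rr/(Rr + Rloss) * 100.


eta = 69.800 / (69.800 + 19.840) * 100 = 77.87%

77.87%


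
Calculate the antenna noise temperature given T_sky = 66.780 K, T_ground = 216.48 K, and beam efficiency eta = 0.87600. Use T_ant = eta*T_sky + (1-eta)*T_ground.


T_ant = 0.87600 * 66.780 + (1 - 0.87600) * 216.48 = 85.34 K

85.34 K


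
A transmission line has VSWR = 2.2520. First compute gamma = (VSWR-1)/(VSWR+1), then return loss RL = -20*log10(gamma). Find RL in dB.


gamma = (2.2520 - 1) / (2.2520 + 1) = 0.3849938
RL = -20 * log10(0.3849938) = 8.291 dB

8.291 dB


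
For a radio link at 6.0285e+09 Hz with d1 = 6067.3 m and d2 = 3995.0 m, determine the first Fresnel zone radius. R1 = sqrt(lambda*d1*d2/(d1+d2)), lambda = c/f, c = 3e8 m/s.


lambda = c / f = 3.0000e+08 / 6.0285e+09 = 0.04976362 m
R1 = sqrt(0.04976362 * 6067.3 * 3995.0 / (6067.3 + 3995.0)) = 10.95 m

10.95 m


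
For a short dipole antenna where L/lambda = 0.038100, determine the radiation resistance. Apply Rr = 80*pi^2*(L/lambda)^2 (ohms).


Rr = 80 * pi^2 * (0.038100)^2 = 80 * 9.869604 * 1.451610e-03 = 1.146 ohm

1.146 ohm


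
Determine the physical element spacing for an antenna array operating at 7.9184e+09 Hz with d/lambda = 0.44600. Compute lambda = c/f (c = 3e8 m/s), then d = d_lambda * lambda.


lambda = c / f = 3.0000e+08 / 7.9184e+09 = 0.03788644 m
d = 0.44600 * 0.03788644 = 0.01690 m

0.01690 m


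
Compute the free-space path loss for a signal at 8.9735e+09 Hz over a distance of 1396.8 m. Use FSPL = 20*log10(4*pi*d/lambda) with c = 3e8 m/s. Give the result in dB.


lambda = c / f = 3.0000e+08 / 8.9735e+09 = 0.03343177 m
FSPL = 20 * log10(4*pi*1396.8/0.03343177) = 114.4 dB

114.4 dB


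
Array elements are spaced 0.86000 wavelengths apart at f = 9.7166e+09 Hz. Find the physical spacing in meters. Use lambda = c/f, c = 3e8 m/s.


lambda = c / f = 3.0000e+08 / 9.7166e+09 = 0.03087500 m
d = 0.86000 * 0.03087500 = 0.02655 m

0.02655 m


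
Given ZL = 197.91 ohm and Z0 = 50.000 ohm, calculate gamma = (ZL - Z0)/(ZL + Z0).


gamma = (197.91 - 50.000) / (197.91 + 50.000) = 0.5966

0.5966


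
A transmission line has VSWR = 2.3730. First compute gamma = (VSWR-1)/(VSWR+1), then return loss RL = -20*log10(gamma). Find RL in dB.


gamma = (2.3730 - 1) / (2.3730 + 1) = 0.4070560
RL = -20 * log10(0.4070560) = 7.807 dB

7.807 dB


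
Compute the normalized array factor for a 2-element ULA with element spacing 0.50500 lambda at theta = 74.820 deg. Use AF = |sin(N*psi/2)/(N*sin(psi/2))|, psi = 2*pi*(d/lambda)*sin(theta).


psi = 2*pi*0.50500*sin(74.820 deg) = 3.062296 rad
AF = |sin(2*3.062296/2) / (2*sin(3.062296/2))| = 0.03964

0.03964


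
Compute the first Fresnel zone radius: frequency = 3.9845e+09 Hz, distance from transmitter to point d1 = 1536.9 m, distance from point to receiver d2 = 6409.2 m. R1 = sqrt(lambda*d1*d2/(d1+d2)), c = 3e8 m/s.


lambda = c / f = 3.0000e+08 / 3.9845e+09 = 0.07529176 m
R1 = sqrt(0.07529176 * 1536.9 * 6409.2 / (1536.9 + 6409.2)) = 9.661 m

9.661 m


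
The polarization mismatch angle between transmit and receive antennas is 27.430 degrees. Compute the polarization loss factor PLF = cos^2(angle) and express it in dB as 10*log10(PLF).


PLF_linear = cos^2(27.430 deg) = 0.7877881
PLF_dB = 10 * log10(0.7877881) = -1.036 dB

-1.036 dB


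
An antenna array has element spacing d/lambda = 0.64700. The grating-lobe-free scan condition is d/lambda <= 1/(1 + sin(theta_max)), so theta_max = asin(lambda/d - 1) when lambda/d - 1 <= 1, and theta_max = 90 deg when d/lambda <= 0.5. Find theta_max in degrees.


lambda/d - 1 = 1/0.64700 - 1 = 0.5455951
theta_max = asin(0.5455951) = 33.07 deg

33.07 deg


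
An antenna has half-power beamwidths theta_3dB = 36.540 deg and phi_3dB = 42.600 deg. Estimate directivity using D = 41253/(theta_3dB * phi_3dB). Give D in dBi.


D_linear = 41253 / (36.540 * 42.600) = 26.50192
D_dBi = 10 * log10(26.50192) = 14.23 dBi

14.23 dBi


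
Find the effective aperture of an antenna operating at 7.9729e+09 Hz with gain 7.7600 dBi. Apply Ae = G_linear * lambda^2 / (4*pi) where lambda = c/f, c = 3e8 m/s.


lambda = c / f = 3.0000e+08 / 7.9729e+09 = 0.03762746 m
G_linear = 10^(7.7600/10) = 5.970353
Ae = G_linear * lambda^2 / (4*pi) = 5.970353 * 0.03762746^2 / (4*pi) = 6.727e-04 m^2

6.727e-04 m^2


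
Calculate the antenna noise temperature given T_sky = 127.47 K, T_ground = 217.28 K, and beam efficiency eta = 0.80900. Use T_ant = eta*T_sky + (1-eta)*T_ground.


T_ant = 0.80900 * 127.47 + (1 - 0.80900) * 217.28 = 144.6 K

144.6 K


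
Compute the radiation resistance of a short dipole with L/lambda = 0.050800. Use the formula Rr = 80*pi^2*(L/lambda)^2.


Rr = 80 * pi^2 * (0.050800)^2 = 80 * 9.869604 * 2.580640e-03 = 2.038 ohm

2.038 ohm


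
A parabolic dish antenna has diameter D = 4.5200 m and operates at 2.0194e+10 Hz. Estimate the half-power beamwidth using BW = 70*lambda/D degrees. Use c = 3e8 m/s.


lambda = c / f = 3.0000e+08 / 2.0194e+10 = 0.01485590 m
BW = 70 * 0.01485590 / 4.5200 = 0.2301 deg

0.2301 deg


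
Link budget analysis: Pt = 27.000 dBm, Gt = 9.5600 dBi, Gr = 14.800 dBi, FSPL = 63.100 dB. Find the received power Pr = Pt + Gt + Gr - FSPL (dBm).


Pr = 27.000 + 9.5600 + 14.800 - 63.100 = -11.74 dBm

-11.74 dBm


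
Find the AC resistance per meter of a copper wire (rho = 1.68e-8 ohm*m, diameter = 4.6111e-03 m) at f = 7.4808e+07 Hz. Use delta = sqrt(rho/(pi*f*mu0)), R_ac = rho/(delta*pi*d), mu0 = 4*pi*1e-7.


delta = sqrt(1.68e-8 / (pi * 7.4808e+07 * 4*pi*1e-7)) = 7.542247e-06 m
R_ac = 1.68e-8 / (7.542247e-06 * pi * 4.6111e-03) = 0.1538 ohm/m

0.1538 ohm/m


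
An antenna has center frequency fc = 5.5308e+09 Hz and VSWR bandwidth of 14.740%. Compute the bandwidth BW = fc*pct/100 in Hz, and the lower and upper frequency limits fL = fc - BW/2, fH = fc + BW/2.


BW = 5.5308e+09 * 14.740/100 = 8.152399e+08 Hz
fL = 5.5308e+09 - 8.152399e+08/2 = 5.123e+09 Hz
fH = 5.5308e+09 + 8.152399e+08/2 = 5.938e+09 Hz

BW=8.152e+08 Hz, fL=5.123e+09 Hz, fH=5.938e+09 Hz


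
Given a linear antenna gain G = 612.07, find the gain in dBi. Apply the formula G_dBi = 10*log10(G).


G_dBi = 10 * log10(612.07) = 27.87 dBi

27.87 dBi


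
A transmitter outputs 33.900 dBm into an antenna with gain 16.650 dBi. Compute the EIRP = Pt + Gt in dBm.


EIRP = Pt + Gt = 33.900 + 16.650 = 50.55 dBm

50.55 dBm


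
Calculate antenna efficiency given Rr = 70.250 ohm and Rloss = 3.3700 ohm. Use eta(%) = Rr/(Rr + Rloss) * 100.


eta = 70.250 / (70.250 + 3.3700) * 100 = 95.42%

95.42%


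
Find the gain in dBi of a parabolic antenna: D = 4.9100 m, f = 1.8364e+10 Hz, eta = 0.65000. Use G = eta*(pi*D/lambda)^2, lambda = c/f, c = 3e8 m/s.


lambda = c / f = 3.0000e+08 / 1.8364e+10 = 0.01633631 m
G_linear = 0.65000 * (pi * 4.9100 / 0.01633631)^2 = 579519.6
G_dBi = 10 * log10(579519.6) = 57.63 dBi

57.63 dBi


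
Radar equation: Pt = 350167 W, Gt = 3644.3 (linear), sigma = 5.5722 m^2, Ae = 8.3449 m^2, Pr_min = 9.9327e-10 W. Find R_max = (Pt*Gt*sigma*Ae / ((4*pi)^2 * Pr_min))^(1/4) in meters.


R^4 = 350167*3644.3*5.5722*8.3449 / ((4*pi)^2 * 9.9327e-10) = 3.783120e+17
R_max = 3.783120e+17^0.25 = 24801 m

24801 m


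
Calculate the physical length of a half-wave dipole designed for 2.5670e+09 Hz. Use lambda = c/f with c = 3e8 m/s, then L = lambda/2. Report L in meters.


lambda = c / f = 3.0000e+08 / 2.5670e+09 = 0.1168679 m
L = lambda / 2 = 0.1168679 / 2 = 0.05843 m

0.05843 m


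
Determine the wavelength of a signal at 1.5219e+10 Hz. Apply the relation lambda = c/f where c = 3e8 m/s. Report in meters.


lambda = c / f = 3.0000e+08 / 1.5219e+10 = 0.01971 m

0.01971 m


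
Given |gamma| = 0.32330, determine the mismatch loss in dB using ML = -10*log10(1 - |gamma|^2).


ML = -10 * log10(1 - 0.32330^2) = -10 * log10(0.89547711) = 0.4795 dB

0.4795 dB


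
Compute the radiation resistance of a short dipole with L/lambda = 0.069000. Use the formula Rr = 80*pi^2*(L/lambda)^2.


Rr = 80 * pi^2 * (0.069000)^2 = 80 * 9.869604 * 4.761000e-03 = 3.759 ohm

3.759 ohm


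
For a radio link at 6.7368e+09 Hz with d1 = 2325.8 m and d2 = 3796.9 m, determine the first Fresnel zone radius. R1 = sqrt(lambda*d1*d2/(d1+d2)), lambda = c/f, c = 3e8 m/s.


lambda = c / f = 3.0000e+08 / 6.7368e+09 = 0.04453153 m
R1 = sqrt(0.04453153 * 2325.8 * 3796.9 / (2325.8 + 3796.9)) = 8.014 m

8.014 m


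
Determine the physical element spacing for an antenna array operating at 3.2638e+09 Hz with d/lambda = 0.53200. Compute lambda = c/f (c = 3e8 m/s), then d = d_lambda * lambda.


lambda = c / f = 3.0000e+08 / 3.2638e+09 = 0.09191740 m
d = 0.53200 * 0.09191740 = 0.04890 m

0.04890 m


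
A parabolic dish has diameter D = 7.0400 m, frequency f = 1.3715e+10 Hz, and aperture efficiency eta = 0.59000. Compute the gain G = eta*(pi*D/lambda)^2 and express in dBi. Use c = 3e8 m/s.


lambda = c / f = 3.0000e+08 / 1.3715e+10 = 0.02187386 m
G_linear = 0.59000 * (pi * 7.0400 / 0.02187386)^2 = 603179.0
G_dBi = 10 * log10(603179.0) = 57.80 dBi

57.80 dBi


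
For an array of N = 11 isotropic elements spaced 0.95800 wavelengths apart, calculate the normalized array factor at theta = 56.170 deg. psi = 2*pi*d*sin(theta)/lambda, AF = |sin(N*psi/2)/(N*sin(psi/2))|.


psi = 2*pi*0.95800*sin(56.170 deg) = 5.000184 rad
AF = |sin(11*5.000184/2) / (11*sin(5.000184/2))| = 0.1061

0.1061


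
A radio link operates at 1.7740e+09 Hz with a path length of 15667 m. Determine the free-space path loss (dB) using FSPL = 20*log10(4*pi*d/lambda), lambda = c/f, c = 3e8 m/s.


lambda = c / f = 3.0000e+08 / 1.7740e+09 = 0.1691094 m
FSPL = 20 * log10(4*pi*15667/0.1691094) = 121.3 dB

121.3 dB


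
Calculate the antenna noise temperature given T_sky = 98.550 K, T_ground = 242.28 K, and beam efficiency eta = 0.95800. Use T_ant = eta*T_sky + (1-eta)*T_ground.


T_ant = 0.95800 * 98.550 + (1 - 0.95800) * 242.28 = 104.6 K

104.6 K


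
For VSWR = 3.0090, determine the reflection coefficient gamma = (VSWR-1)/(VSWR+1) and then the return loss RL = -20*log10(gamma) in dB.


gamma = (3.0090 - 1) / (3.0090 + 1) = 0.5011225
RL = -20 * log10(0.5011225) = 6.001 dB

6.001 dB


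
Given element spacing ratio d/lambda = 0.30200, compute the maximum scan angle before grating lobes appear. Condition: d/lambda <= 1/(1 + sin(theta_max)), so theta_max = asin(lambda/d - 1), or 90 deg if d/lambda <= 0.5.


lambda/d - 1 = 1/0.30200 - 1 = 2.311258 >= 1
d/lambda <= 0.5, so the array can scan to endfire without grating lobes: theta_max = 90 deg

90 deg


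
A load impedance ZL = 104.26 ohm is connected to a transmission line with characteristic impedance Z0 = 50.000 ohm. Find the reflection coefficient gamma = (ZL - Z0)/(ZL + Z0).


gamma = (104.26 - 50.000) / (104.26 + 50.000) = 0.3517

0.3517


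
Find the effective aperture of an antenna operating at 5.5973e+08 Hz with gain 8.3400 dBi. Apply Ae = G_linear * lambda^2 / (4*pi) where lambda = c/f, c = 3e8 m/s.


lambda = c / f = 3.0000e+08 / 5.5973e+08 = 0.5359727 m
G_linear = 10^(8.3400/10) = 6.823387
Ae = G_linear * lambda^2 / (4*pi) = 6.823387 * 0.5359727^2 / (4*pi) = 0.1560 m^2

0.1560 m^2


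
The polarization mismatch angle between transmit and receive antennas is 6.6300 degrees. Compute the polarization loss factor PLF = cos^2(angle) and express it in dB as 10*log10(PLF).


PLF_linear = cos^2(6.6300 deg) = 0.9866696
PLF_dB = 10 * log10(0.9866696) = -0.05828 dB

-0.05828 dB


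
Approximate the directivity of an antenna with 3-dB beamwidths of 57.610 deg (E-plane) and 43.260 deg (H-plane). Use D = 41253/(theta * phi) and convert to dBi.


D_linear = 41253 / (57.610 * 43.260) = 16.55279
D_dBi = 10 * log10(16.55279) = 12.19 dBi

12.19 dBi


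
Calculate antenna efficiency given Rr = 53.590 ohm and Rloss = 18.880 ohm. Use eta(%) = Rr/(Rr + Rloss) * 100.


eta = 53.590 / (53.590 + 18.880) * 100 = 73.95%

73.95%


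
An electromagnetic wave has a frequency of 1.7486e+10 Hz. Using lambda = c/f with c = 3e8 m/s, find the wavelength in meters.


lambda = c / f = 3.0000e+08 / 1.7486e+10 = 0.01716 m

0.01716 m


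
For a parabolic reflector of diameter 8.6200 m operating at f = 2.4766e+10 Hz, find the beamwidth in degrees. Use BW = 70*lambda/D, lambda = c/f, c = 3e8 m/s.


lambda = c / f = 3.0000e+08 / 2.4766e+10 = 0.01211338 m
BW = 70 * 0.01211338 / 8.6200 = 0.09837 deg

0.09837 deg


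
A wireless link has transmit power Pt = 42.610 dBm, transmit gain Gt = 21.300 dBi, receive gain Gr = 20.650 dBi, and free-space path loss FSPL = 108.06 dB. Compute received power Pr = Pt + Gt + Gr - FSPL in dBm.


Pr = 42.610 + 21.300 + 20.650 - 108.06 = -23.50 dBm

-23.50 dBm


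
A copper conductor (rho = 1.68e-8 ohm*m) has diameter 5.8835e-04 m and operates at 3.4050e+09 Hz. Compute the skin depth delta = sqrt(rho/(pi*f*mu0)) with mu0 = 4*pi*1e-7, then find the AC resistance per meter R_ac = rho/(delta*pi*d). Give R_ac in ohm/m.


delta = sqrt(1.68e-8 / (pi * 3.4050e+09 * 4*pi*1e-7)) = 1.117934e-06 m
R_ac = 1.68e-8 / (1.117934e-06 * pi * 5.8835e-04) = 8.130 ohm/m

8.130 ohm/m


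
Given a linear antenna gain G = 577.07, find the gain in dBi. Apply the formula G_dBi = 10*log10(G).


G_dBi = 10 * log10(577.07) = 27.61 dBi

27.61 dBi


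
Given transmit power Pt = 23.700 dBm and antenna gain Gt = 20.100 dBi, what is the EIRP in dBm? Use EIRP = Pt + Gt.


EIRP = Pt + Gt = 23.700 + 20.100 = 43.80 dBm

43.80 dBm


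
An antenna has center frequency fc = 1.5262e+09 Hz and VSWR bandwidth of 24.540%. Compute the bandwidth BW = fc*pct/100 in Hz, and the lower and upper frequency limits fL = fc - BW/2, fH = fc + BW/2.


BW = 1.5262e+09 * 24.540/100 = 3.745295e+08 Hz
fL = 1.5262e+09 - 3.745295e+08/2 = 1.339e+09 Hz
fH = 1.5262e+09 + 3.745295e+08/2 = 1.713e+09 Hz

BW=3.745e+08 Hz, fL=1.339e+09 Hz, fH=1.713e+09 Hz


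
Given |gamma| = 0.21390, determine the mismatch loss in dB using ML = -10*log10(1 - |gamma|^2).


ML = -10 * log10(1 - 0.21390^2) = -10 * log10(0.95424679) = 0.2034 dB

0.2034 dB


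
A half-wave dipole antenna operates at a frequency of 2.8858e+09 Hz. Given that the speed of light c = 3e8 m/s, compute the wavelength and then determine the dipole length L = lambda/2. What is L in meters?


lambda = c / f = 3.0000e+08 / 2.8858e+09 = 0.1039573 m
L = lambda / 2 = 0.1039573 / 2 = 0.05198 m

0.05198 m


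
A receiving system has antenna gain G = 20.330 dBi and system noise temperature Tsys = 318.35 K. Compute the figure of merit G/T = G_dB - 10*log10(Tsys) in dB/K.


G/T = 20.330 - 10*log10(318.35) = 20.330 - 25.02905 = -4.699 dB/K

-4.699 dB/K


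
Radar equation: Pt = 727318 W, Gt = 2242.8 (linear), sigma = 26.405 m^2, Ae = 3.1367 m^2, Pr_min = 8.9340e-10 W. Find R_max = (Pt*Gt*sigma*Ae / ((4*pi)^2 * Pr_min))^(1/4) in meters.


R^4 = 727318*2242.8*26.405*3.1367 / ((4*pi)^2 * 8.9340e-10) = 9.576534e+17
R_max = 9.576534e+17^0.25 = 31283 m

31283 m


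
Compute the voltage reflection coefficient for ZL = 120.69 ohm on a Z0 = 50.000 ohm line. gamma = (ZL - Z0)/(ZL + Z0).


gamma = (120.69 - 50.000) / (120.69 + 50.000) = 0.4141

0.4141


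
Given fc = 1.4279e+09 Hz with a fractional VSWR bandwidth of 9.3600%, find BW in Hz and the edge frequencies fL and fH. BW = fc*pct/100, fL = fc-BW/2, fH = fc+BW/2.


BW = 1.4279e+09 * 9.3600/100 = 1.336514e+08 Hz
fL = 1.4279e+09 - 1.336514e+08/2 = 1.361e+09 Hz
fH = 1.4279e+09 + 1.336514e+08/2 = 1.495e+09 Hz

BW=1.337e+08 Hz, fL=1.361e+09 Hz, fH=1.495e+09 Hz


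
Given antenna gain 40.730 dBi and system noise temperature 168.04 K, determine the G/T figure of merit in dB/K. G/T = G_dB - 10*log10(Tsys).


G/T = 40.730 - 10*log10(168.04) = 40.730 - 22.25413 = 18.48 dB/K

18.48 dB/K


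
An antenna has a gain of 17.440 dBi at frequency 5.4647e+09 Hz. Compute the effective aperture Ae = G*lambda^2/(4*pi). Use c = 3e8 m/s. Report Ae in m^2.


lambda = c / f = 3.0000e+08 / 5.4647e+09 = 0.05489780 m
G_linear = 10^(17.440/10) = 55.46257
Ae = G_linear * lambda^2 / (4*pi) = 55.46257 * 0.05489780^2 / (4*pi) = 0.01330 m^2

0.01330 m^2


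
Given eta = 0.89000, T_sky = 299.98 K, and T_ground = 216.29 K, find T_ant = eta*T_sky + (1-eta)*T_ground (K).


T_ant = 0.89000 * 299.98 + (1 - 0.89000) * 216.29 = 290.8 K

290.8 K


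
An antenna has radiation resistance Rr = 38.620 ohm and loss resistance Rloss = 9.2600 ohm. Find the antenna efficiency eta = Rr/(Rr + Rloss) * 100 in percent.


eta = 38.620 / (38.620 + 9.2600) * 100 = 80.66%

80.66%


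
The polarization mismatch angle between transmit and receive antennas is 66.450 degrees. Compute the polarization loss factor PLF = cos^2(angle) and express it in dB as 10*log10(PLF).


PLF_linear = cos^2(66.450 deg) = 0.1596396
PLF_dB = 10 * log10(0.1596396) = -7.969 dB

-7.969 dB


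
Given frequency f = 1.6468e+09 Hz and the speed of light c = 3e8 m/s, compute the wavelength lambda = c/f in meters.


lambda = c / f = 3.0000e+08 / 1.6468e+09 = 0.1822 m

0.1822 m


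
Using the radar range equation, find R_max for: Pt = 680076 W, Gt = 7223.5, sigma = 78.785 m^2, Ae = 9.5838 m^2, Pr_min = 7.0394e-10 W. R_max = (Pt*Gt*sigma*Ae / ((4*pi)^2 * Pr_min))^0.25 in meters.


R^4 = 680076*7223.5*78.785*9.5838 / ((4*pi)^2 * 7.0394e-10) = 3.336807e+19
R_max = 3.336807e+19^0.25 = 76003 m

76003 m


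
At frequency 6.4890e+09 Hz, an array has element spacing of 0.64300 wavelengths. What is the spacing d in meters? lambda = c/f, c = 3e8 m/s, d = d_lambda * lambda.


lambda = c / f = 3.0000e+08 / 6.4890e+09 = 0.04623209 m
d = 0.64300 * 0.04623209 = 0.02973 m

0.02973 m


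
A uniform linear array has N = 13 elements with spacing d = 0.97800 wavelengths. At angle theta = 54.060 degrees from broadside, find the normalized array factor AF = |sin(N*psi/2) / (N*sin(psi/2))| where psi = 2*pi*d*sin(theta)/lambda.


psi = 2*pi*0.97800*sin(54.060 deg) = 4.975153 rad
AF = |sin(13*4.975153/2) / (13*sin(4.975153/2))| = 0.1008

0.1008


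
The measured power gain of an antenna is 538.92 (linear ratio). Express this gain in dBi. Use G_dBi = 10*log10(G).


G_dBi = 10 * log10(538.92) = 27.32 dBi

27.32 dBi


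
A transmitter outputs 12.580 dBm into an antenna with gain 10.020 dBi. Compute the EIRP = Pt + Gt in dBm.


EIRP = Pt + Gt = 12.580 + 10.020 = 22.60 dBm

22.60 dBm


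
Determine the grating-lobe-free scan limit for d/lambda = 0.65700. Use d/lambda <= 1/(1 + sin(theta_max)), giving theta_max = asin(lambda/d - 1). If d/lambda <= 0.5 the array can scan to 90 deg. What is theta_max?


lambda/d - 1 = 1/0.65700 - 1 = 0.5220700
theta_max = asin(0.5220700) = 31.47 deg

31.47 deg


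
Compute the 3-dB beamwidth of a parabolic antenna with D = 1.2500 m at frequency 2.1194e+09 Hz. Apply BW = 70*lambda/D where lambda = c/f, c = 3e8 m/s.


lambda = c / f = 3.0000e+08 / 2.1194e+09 = 0.1415495 m
BW = 70 * 0.1415495 / 1.2500 = 7.927 deg

7.927 deg


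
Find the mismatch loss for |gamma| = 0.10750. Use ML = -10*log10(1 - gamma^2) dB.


ML = -10 * log10(1 - 0.10750^2) = -10 * log10(0.98844375) = 0.05048 dB

0.05048 dB


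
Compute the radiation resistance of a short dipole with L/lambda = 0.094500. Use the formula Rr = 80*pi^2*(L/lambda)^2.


Rr = 80 * pi^2 * (0.094500)^2 = 80 * 9.869604 * 8.930250e-03 = 7.051 ohm

7.051 ohm


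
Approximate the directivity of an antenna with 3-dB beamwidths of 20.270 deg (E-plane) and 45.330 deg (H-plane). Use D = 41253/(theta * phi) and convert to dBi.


D_linear = 41253 / (20.270 * 45.330) = 44.89687
D_dBi = 10 * log10(44.89687) = 16.52 dBi

16.52 dBi


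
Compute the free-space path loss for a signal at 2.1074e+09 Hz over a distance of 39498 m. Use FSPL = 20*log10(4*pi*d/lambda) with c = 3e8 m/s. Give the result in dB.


lambda = c / f = 3.0000e+08 / 2.1074e+09 = 0.1423555 m
FSPL = 20 * log10(4*pi*39498/0.1423555) = 130.8 dB

130.8 dB


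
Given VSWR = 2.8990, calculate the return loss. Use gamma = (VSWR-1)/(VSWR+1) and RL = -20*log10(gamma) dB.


gamma = (2.8990 - 1) / (2.8990 + 1) = 0.4870480
RL = -20 * log10(0.4870480) = 6.249 dB

6.249 dB


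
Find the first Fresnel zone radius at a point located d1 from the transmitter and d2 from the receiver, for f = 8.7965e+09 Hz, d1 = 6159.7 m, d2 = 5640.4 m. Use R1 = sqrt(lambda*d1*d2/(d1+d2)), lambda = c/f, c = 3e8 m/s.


lambda = c / f = 3.0000e+08 / 8.7965e+09 = 0.03410447 m
R1 = sqrt(0.03410447 * 6159.7 * 5640.4 / (6159.7 + 5640.4)) = 10.02 m

10.02 m


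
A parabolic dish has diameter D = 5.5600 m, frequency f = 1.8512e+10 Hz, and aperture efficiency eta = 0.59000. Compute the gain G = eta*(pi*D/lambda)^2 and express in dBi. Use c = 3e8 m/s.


lambda = c / f = 3.0000e+08 / 1.8512e+10 = 0.01620570 m
G_linear = 0.59000 * (pi * 5.5600 / 0.01620570)^2 = 685434.2
G_dBi = 10 * log10(685434.2) = 58.36 dBi

58.36 dBi


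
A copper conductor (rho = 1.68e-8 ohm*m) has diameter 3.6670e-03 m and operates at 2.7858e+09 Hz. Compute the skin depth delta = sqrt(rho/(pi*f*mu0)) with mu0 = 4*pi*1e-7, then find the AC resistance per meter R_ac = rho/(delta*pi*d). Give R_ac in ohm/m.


delta = sqrt(1.68e-8 / (pi * 2.7858e+09 * 4*pi*1e-7)) = 1.235947e-06 m
R_ac = 1.68e-8 / (1.235947e-06 * pi * 3.6670e-03) = 1.180 ohm/m

1.180 ohm/m


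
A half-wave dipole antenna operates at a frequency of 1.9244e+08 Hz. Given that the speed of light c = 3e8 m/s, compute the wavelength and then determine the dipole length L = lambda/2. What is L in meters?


lambda = c / f = 3.0000e+08 / 1.9244e+08 = 1.558927 m
L = lambda / 2 = 1.558927 / 2 = 0.7795 m

0.7795 m
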